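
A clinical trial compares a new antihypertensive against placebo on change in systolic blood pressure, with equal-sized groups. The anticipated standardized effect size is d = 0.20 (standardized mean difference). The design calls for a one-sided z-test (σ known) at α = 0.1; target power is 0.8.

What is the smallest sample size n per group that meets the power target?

n = 226 per group

Set Φ(δ − 1.282) = 0.8; then δ − 1.282 = Φ⁻¹(0.8) = 0.842, giving δ = 2.123.
δ = d·√(n/2) ⇒ n = 2(δ/d)² = 2 × (2.123 / 0.20)² = 225.39.
Rounding up, n = 226 per group.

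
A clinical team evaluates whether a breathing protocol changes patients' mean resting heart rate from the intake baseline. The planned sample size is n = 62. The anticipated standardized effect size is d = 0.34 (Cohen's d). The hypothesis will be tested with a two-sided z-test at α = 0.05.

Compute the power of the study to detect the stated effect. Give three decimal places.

Power ≈ 0.763

Noncentrality parameter: δ = d·√n = 0.34 × √62 = 2.6772
Critical value for a two-sided test at α = 0.05: z_{α/2} = 1.960.
Power = Φ(δ − 1.960) + Φ(−δ − 1.960) = Φ(0.717) + Φ(-4.637) = 0.7634 + 0.0000 = 0.7634.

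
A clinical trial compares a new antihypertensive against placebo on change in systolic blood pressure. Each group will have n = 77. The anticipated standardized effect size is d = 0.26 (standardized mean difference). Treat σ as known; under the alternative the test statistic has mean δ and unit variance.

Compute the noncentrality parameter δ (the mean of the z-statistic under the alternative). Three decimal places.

δ ≈ 1.613

δ = d·√(n/2) = 0.26 × √(77/2) = 1.6133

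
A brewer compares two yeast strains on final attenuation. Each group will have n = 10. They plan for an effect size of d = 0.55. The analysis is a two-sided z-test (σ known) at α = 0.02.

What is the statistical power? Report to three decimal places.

Power ≈ 0.137

Noncentrality parameter: δ = d·√(n/2) = 0.55 × √(10/2) = 1.2298
Critical value for a two-sided test at α = 0.02: z_{α/2} = 2.326.
Power = Φ(δ − 2.326) + Φ(−δ − 2.326) = Φ(-1.097) + Φ(-3.556) = 0.1364 + 0.0002 = 0.1366.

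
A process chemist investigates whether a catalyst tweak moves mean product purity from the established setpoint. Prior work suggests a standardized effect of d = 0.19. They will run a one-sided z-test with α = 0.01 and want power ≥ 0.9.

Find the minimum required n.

For power 0.9 need Φ(δ − z_{0.01}) = 0.9, so δ = z_{0.01} + z_{0.10} = 2.326 + 1.282 = 3.608.
δ = d·√n ⇒ n = (δ/d)² = (3.608 / 0.19)² = 360.58.
Rounding up, n = 361.

n = 361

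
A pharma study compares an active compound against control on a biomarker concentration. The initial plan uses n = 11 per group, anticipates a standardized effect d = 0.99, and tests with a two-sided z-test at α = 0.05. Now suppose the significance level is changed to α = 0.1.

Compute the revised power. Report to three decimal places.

Power ≈ 0.751

δ = d·√(n/2) = 0.99 × √(11/2) = 2.3218 (unchanged). New critical value: z_{0.05} = 1.645.
Revised power = Φ(δ − 1.645) + Φ(−δ − 1.645) = Φ(0.677) + Φ(-3.967) = 0.7508 + 0.0000 = 0.7508.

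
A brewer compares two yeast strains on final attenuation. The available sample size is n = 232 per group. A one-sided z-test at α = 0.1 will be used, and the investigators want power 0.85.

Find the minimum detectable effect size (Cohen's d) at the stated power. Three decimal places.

d ≈ 0.215

Required noncentrality: δ = z_{0.1} + z_{0.15} = 1.282 + 1.036 = 2.318.
δ = d·√(n/2) ⇒ d = δ/√(n/2) = 2.318/√(232/2) = 0.2152.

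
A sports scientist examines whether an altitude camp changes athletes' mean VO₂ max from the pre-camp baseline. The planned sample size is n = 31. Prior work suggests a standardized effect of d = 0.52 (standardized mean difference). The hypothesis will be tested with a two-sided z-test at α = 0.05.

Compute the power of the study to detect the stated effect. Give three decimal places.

Noncentrality parameter: δ = d·√n = 0.52 × √31 = 2.8952
Critical value for a two-sided test at α = 0.05: z_{α/2} = 1.960.
Power = Φ(δ − 1.960) + Φ(−δ − 1.960) = Φ(0.935) + Φ(-4.855) = 0.8252 + 0.0000 = 0.8252.

Power ≈ 0.825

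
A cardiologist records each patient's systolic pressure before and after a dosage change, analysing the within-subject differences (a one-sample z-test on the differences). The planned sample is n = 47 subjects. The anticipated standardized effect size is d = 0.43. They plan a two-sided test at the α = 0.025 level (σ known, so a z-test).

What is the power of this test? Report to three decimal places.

Power ≈ 0.760

Noncentrality parameter: λ = d·√n = 0.43 × √47 = 2.9479
Two-sided α = 0.025 → critical value z_{0.0125} = 2.241.
Power = Φ(λ − 2.241) + Φ(−λ − 2.241) = Φ(0.707) + Φ(-5.189) = 0.7601 + 0.0000 = 0.7601.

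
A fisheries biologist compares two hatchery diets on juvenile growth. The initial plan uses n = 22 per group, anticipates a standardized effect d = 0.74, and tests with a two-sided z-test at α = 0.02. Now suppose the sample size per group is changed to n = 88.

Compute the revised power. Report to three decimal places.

Power ≈ 0.995

With n = 88 per group: δ = d·√(n/2) = 0.74 × √(88/2) = 4.9086. Critical value z_{0.01} = 2.326.
Revised power = Φ(δ − 2.326) + Φ(−δ − 2.326) = Φ(2.582) + Φ(-7.235) = 0.9951 + 0.0000 = 0.9951.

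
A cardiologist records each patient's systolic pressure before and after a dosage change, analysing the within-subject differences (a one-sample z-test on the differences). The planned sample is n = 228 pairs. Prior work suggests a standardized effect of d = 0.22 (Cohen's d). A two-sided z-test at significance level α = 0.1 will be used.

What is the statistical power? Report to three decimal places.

Noncentrality parameter: δ = d·√n = 0.22 × √228 = 3.3219
Two-sided α = 0.1 → critical value z_{0.05} = 1.645.
Power = Φ(δ − 1.645) + Φ(−δ − 1.645) = Φ(1.677) + Φ(-4.967) = 0.9532 + 0.0000 = 0.9532.

Power ≈ 0.953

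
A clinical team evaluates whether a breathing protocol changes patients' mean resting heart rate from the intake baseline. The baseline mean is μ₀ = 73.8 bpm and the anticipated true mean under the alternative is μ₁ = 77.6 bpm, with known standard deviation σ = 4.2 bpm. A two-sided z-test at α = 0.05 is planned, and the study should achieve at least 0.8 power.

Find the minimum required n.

n = 10

Standardized effect: d = |μ₁ − μ₀| / σ = |77.6 − 73.8| / 4.2 = 0.9048
For power 0.8 need Φ(δ − z_{0.025}) = 0.8, so δ = z_{0.025} + z_{0.20} = 1.960 + 0.842 = 2.802.
(The Φ(−δ − z_{α/2}) term is vanishingly small for δ > 0 and is dropped in the standard sample-size formula.)
δ = d·√n ⇒ n = (δ/d)² = (2.802 / 0.9048)² = 9.59.
Round up to the next whole unit.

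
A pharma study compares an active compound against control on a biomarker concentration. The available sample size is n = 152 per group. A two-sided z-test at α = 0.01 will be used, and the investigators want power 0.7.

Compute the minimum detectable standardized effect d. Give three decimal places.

d ≈ 0.356

Need Φ(δ − 2.576) = 0.7, so δ = 2.576 + 0.524 = 3.100.
(The second rejection-region term Φ(−δ − z_{α/2}) is negligible and dropped.)
δ = d·√(n/2) ⇒ d = δ/√(n/2) = 3.100/√(152/2) = 0.3556.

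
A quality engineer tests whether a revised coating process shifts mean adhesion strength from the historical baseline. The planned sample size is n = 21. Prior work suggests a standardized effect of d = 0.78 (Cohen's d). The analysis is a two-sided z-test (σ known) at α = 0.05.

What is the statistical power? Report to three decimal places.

Noncentrality parameter: δ = d·√n = 0.78 × √21 = 3.5744
Two-sided α = 0.05 → critical value z_{0.025} = 1.960.
Power = Φ(δ − 1.960) + Φ(−δ − 1.960) = Φ(1.614) + Φ(-5.534) = 0.9468 + 0.0000 = 0.9468.

Power ≈ 0.947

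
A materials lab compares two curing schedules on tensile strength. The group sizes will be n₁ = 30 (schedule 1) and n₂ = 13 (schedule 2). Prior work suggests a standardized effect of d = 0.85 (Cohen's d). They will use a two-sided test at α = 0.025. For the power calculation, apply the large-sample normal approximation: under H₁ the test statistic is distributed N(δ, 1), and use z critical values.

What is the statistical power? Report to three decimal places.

Noncentrality parameter: δ = d / √(1/n₁ + 1/n₂) = 0.85 / √(1/30 + 1/13) = 2.5599
Critical value for a two-sided test at α = 0.025: z_{α/2} = 2.241.
Power = Φ(δ − 2.241) + Φ(−δ − 2.241) = Φ(0.318) + Φ(-4.801) = 0.6249 + 0.0000 = 0.6249.

Power ≈ 0.625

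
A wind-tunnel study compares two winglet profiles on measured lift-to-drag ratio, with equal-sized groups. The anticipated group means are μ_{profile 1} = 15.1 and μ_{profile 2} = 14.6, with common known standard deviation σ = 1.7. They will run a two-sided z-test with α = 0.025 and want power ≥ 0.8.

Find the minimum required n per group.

Standardized effect: d = |μ_{profile 1} − μ_{profile 2}| / σ = |15.1 − 14.6| / 1.7 = 0.2941
For power 0.8 need Φ(δ − z_{0.0125}) = 0.8, so δ = z_{0.0125} + z_{0.20} = 2.241 + 0.842 = 3.083.
(The Φ(−δ − z_{α/2}) term is vanishingly small for δ > 0 and is dropped in the standard sample-size formula.)
δ = d·√(n/2) ⇒ n = 2(δ/d)² = 2 × (3.083 / 0.2941)² = 219.76.
Rounding up, n = 220 per group.

n = 220 per group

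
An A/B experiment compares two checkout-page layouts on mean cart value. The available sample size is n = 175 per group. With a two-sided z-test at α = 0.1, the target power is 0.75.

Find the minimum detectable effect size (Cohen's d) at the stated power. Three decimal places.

d ≈ 0.248

Required noncentrality: δ = z_{0.05} + z_{0.25} = 1.645 + 0.674 = 2.319.
(The second rejection-region term Φ(−δ − z_{α/2}) is negligible and dropped.)
δ = d·√(n/2) ⇒ d = δ/√(n/2) = 2.319/√(175/2) = 0.2479.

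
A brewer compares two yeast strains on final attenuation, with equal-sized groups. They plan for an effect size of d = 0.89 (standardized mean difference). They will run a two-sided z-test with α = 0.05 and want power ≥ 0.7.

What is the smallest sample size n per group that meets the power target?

n = 16 per group

For power 0.7 need Φ(δ − z_{0.025}) = 0.7, so δ = z_{0.025} + z_{0.30} = 1.960 + 0.524 = 2.484.
(For δ > 0 the lower-tail rejection region contributes negligibly to power, so the one-term inversion is standard.)
δ = d·√(n/2) ⇒ n = 2(δ/d)² = 2 × (2.484 / 0.89)² = 15.58.
Round up to the next whole unit.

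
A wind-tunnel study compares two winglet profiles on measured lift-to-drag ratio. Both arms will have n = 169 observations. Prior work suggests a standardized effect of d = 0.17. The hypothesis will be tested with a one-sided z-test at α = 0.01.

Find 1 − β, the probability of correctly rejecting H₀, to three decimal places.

Noncentrality parameter: δ = d·√(n/2) = 0.17 × √(169/2) = 1.5627
Critical value for a one-sided test at α = 0.01: z_α = 2.326.
Power = Φ(δ − 2.326) = Φ(-0.764) = 0.2225.

Power ≈ 0.223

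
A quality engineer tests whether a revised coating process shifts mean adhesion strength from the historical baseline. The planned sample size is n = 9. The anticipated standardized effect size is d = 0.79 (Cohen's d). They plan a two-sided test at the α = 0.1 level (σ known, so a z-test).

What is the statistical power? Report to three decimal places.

Noncentrality parameter: δ = d·√n = 0.79 × √9 = 2.3700
Critical value for a two-sided test at α = 0.1: z_{α/2} = 1.645.
Power = Φ(δ − 1.645) + Φ(−δ − 1.645) = Φ(0.725) + Φ(-4.015) = 0.7658 + 0.0000 = 0.7658.

Power ≈ 0.766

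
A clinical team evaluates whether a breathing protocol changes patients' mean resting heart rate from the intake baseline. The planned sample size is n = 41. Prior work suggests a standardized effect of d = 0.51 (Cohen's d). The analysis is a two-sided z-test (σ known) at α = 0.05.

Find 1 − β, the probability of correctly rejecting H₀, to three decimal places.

Noncentrality parameter: δ = d·√n = 0.51 × √41 = 3.2656
Critical value for a two-sided test at α = 0.05: z_{α/2} = 1.960.
Power = Φ(δ − 1.960) + Φ(−δ − 1.960) = Φ(1.306) + Φ(-5.226) = 0.9042 + 0.0000 = 0.9042.

Power ≈ 0.904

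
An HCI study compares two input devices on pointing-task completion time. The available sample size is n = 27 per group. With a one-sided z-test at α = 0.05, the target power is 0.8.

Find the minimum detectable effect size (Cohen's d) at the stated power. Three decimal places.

d ≈ 0.677

Need Φ(δ − 1.645) = 0.8, so δ = 1.645 + 0.842 = 2.486.
δ = d·√(n/2) ⇒ d = δ/√(n/2) = 2.486/√(27/2) = 0.6767.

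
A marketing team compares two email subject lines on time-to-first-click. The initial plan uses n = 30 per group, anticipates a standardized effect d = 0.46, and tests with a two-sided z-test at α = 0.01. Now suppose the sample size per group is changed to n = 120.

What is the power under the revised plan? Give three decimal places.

Power ≈ 0.838

With n = 120 per group: δ = d·√(n/2) = 0.46 × √(120/2) = 3.5631. Critical value z_{0.005} = 2.576.
Revised power = Φ(δ − 2.576) + Φ(−δ − 2.576) = Φ(0.987) + Φ(-6.139) = 0.8383 + 0.0000 = 0.8383.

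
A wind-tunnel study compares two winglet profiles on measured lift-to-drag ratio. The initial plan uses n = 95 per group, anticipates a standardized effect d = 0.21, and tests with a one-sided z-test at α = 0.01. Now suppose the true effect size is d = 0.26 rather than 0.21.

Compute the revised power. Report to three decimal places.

With d = 0.26: δ = d·√(n/2) = 0.26 × √(95/2) = 1.7919. Critical value z_{0.01} = 2.326.
Revised power = P(Z > 2.326 − δ) = Φ(-0.534) = 0.2965.

Power ≈ 0.297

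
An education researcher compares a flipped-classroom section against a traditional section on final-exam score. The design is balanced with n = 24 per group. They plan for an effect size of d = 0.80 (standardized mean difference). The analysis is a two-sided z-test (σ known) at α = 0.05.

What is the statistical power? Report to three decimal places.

Power ≈ 0.791

Noncentrality parameter: δ = d·√(n/2) = 0.80 × √(24/2) = 2.7713
Two-sided α = 0.05 → critical value z_{0.025} = 1.960.
Power = Φ(δ − 1.960) + Φ(−δ − 1.960) = Φ(0.811) + Φ(-4.731) = 0.7914 + 0.0000 = 0.7914.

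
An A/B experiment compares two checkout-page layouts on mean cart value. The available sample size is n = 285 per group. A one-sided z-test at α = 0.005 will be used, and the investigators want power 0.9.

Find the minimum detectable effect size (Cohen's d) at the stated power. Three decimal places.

d ≈ 0.323

Required noncentrality: δ = z_{0.005} + z_{0.10} = 2.576 + 1.282 = 3.857.
δ = d·√(n/2) ⇒ d = δ/√(n/2) = 3.857/√(285/2) = 0.3231.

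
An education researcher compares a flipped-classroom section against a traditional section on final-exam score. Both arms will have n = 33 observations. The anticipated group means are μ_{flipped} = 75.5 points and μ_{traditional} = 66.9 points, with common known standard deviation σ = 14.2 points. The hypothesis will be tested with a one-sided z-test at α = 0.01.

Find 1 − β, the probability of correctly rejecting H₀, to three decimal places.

Standardized effect: d = |μ_{flipped} − μ_{traditional}| / σ = |75.5 − 66.9| / 14.2 = 0.6056
Noncentrality parameter: δ = d·√(n/2) = 0.6056 × √(33/2) = 2.4601
Critical value for a one-sided test at α = 0.01: z_α = 2.326.
Power = Φ(δ − 2.326) = Φ(0.134) = 0.5532.

Power ≈ 0.553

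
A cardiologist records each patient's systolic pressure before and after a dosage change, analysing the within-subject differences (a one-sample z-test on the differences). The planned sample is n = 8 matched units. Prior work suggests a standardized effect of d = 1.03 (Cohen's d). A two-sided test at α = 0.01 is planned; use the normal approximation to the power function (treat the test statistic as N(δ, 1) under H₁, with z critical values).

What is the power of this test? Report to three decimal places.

Power ≈ 0.632

Noncentrality parameter: δ = d·√n = 1.03 × √8 = 2.9133
Two-sided α = 0.01 → critical value z_{0.005} = 2.576.
Power = Φ(δ − 2.576) + Φ(−δ − 2.576) = Φ(0.337) + Φ(-5.489) = 0.6321 + 0.0000 = 0.6321.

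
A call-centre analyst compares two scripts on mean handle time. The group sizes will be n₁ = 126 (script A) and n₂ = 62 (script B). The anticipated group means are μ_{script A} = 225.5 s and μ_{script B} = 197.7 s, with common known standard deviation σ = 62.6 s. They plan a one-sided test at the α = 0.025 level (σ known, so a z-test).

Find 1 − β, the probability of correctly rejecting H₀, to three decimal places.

Standardized effect: d = |μ_{script A} − μ_{script B}| / σ = |225.5 − 197.7| / 62.6 = 0.4441
Noncentrality parameter: δ = d / √(1/n₁ + 1/n₂) = 0.4441 / √(1/126 + 1/62) = 2.8627
Critical value for a one-sided test at α = 0.025: z_α = 1.960.
Power = Φ(δ − 1.960) = Φ(0.903) = 0.8167.

Power ≈ 0.817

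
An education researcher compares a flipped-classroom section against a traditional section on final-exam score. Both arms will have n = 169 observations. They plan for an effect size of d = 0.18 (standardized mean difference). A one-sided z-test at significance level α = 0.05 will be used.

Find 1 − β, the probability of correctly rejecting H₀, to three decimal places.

Noncentrality parameter: δ = d·√(n/2) = 0.18 × √(169/2) = 1.6546
Critical value for a one-sided test at α = 0.05: z_α = 1.645.
Power = Φ(δ − 1.645) = Φ(0.010) = 0.5039.

Power ≈ 0.504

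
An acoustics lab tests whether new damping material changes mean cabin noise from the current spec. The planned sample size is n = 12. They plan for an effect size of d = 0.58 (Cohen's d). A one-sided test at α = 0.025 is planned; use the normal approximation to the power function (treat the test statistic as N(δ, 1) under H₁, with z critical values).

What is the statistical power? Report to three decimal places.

Power ≈ 0.520

Noncentrality parameter: λ = d·√n = 0.58 × √12 = 2.0092
Critical value for a one-sided test at α = 0.025: z_α = 1.960.
Power = P(Z > 1.960 − λ) = Φ(0.049) = 0.5196.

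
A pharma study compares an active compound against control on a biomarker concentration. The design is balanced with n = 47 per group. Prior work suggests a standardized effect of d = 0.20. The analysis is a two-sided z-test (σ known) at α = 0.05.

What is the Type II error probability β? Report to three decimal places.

β ≈ 0.837

Noncentrality parameter: λ = d·√(n/2) = 0.20 × √(47/2) = 0.9695
Two-sided α = 0.05 → critical value z_{0.025} = 1.960.
Power = Φ(λ − 1.960) + Φ(−λ − 1.960) = Φ(-0.990) + Φ(-2.929) = 0.1610 + 0.0017 = 0.1627.
Type II error: β = 1 − power = 1 − 0.1627 = 0.8373.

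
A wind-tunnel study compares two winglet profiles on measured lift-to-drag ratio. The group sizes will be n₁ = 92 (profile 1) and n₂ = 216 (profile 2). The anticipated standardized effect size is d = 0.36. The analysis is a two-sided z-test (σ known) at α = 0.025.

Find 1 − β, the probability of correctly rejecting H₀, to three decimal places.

Power ≈ 0.742

Noncentrality parameter: δ = d / √(1/n₁ + 1/n₂) = 0.36 / √(1/92 + 1/216) = 2.8917
Two-sided α = 0.025 → critical value z_{0.0125} = 2.241.
Power = Φ(δ − 2.241) + Φ(−δ − 2.241) = Φ(0.650) + Φ(-5.133) = 0.7422 + 0.0000 = 0.7422.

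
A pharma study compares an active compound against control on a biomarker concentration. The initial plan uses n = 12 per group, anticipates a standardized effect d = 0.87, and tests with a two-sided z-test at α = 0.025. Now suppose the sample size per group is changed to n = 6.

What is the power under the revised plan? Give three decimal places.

Power ≈ 0.231

With n = 6 per group: δ = d·√(n/2) = 0.87 × √(6/2) = 1.5069. Critical value z_{0.0125} = 2.241.
Revised power = Φ(δ − 2.241) + Φ(−δ − 2.241) = Φ(-0.735) + Φ(-3.748) = 0.2313 + 0.0001 = 0.2314.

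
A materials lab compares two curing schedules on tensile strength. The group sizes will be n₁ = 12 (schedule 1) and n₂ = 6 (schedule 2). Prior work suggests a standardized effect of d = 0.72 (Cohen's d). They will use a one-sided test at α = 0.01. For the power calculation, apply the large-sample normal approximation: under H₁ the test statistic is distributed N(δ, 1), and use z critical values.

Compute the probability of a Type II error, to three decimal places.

Noncentrality parameter: δ = d / √(1/n₁ + 1/n₂) = 0.72 / √(1/12 + 1/6) = 1.4400
One-sided α = 0.01 → critical value z_{0.01} = 2.326.
Power = Φ(δ − 2.326) = Φ(-0.886) = 0.1877.
Type II error: β = 1 − power = 1 − 0.1877 = 0.8123.

β ≈ 0.812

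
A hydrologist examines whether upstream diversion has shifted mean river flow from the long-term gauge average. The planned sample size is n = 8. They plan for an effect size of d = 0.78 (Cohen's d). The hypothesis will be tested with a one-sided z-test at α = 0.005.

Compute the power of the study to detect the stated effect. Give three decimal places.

Noncentrality parameter: δ = d·√n = 0.78 × √8 = 2.2062
One-sided α = 0.005 → critical value z_{0.005} = 2.576.
Power = P(Z > 2.576 − δ) = Φ(-0.370) = 0.3558.

Power ≈ 0.356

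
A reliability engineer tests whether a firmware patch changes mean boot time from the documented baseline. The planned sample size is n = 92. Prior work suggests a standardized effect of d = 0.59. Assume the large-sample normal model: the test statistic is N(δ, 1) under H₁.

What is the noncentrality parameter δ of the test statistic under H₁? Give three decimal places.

The noncentrality parameter scales effect size by the design's sample-size factor: δ = d·√n = 0.59 × √92 = 5.6591

δ ≈ 5.659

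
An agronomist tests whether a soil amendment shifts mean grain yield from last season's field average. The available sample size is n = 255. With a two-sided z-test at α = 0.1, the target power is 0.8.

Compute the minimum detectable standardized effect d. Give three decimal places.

Required noncentrality: δ = z_{0.05} + z_{0.20} = 1.645 + 0.842 = 2.486.
(Lower-tail contribution to power is negligible for δ > 0.)
δ = d·√n ⇒ d = δ/√n = 2.486/√255 = 0.1557.

d ≈ 0.156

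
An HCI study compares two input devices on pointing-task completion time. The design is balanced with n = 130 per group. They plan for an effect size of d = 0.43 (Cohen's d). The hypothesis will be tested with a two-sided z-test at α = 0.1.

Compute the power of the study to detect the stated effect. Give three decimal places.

Noncentrality parameter: δ = d·√(n/2) = 0.43 × √(130/2) = 3.4668
Critical value for a two-sided test at α = 0.1: z_{α/2} = 1.645.
Power = Φ(δ − 1.645) + Φ(−δ − 1.645) = Φ(1.822) + Φ(-5.112) = 0.9658 + 0.0000 = 0.9658.

Power ≈ 0.966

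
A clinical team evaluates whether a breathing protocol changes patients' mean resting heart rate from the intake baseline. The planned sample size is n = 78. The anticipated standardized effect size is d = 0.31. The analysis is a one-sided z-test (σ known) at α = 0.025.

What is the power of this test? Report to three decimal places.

Noncentrality parameter: δ = d·√n = 0.31 × √78 = 2.7378
One-sided α = 0.025 → critical value z_{0.025} = 1.960.
Power = Φ(δ − 1.960) = Φ(0.778) = 0.7817.

Power ≈ 0.782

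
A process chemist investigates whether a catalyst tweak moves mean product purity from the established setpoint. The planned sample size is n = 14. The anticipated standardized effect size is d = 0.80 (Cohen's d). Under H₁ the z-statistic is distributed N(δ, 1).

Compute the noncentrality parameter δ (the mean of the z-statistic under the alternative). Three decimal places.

The noncentrality parameter scales effect size by the design's sample-size factor: δ = d·√n = 0.80 × √14 = 2.9933

δ ≈ 2.993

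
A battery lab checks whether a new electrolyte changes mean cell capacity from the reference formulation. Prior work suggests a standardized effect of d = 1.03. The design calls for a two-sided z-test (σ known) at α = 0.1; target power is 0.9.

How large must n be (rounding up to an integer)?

For power 0.9 need Φ(δ − z_{0.05}) = 0.9, so δ = z_{0.05} + z_{0.10} = 1.645 + 1.282 = 2.926.
(Ignoring the negligible lower-tail rejection probability gives the usual closed-form inversion.)
δ = d·√n ⇒ n = (δ/d)² = (2.926 / 1.03)² = 8.07.
Rounding up, n = 9.

n = 9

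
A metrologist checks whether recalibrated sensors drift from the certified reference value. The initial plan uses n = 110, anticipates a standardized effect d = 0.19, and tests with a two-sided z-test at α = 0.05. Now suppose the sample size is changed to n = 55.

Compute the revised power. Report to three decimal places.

With n = 55: δ = d·√n = 0.19 × √55 = 1.4091. Critical value z_{0.025} = 1.960.
Revised power = Φ(δ − 1.960) + Φ(−δ − 1.960) = Φ(-0.551) + Φ(-3.369) = 0.2909 + 0.0004 = 0.2912.

Power ≈ 0.291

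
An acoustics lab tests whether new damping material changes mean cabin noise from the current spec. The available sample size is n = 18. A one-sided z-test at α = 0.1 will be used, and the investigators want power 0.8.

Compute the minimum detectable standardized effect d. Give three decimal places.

d ≈ 0.500

Required noncentrality: δ = z_{0.1} + z_{0.20} = 1.282 + 0.842 = 2.123.
δ = d·√n ⇒ d = δ/√n = 2.123/√18 = 0.5004.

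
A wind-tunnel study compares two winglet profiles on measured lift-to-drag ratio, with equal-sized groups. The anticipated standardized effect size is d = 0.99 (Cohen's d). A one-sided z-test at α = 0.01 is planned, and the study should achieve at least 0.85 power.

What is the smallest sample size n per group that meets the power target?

n = 24 per group

Set Φ(δ − 2.326) = 0.85; then δ − 2.326 = Φ⁻¹(0.85) = 1.036, giving δ = 3.363.
δ = d·√(n/2) ⇒ n = 2(δ/d)² = 2 × (3.363 / 0.99)² = 23.08.
Rounding up, n = 24 per group.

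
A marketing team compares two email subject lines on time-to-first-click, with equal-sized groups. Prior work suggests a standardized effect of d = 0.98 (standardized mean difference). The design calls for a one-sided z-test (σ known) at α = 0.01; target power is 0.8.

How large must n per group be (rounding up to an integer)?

n = 21 per group

Set Φ(δ − 2.326) = 0.8; then δ − 2.326 = Φ⁻¹(0.8) = 0.842, giving δ = 3.168.
δ = d·√(n/2) ⇒ n = 2(δ/d)² = 2 × (3.168 / 0.98)² = 20.90.
Round up to the next whole unit.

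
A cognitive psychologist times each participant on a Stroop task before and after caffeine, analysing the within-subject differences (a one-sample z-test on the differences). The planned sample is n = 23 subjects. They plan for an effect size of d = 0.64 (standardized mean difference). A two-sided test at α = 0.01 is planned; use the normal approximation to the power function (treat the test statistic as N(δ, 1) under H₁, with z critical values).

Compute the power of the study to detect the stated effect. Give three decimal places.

Power ≈ 0.689

Noncentrality parameter: δ = d·√n = 0.64 × √23 = 3.0693
Two-sided α = 0.01 → critical value z_{0.005} = 2.576.
Power = Φ(δ − 2.576) + Φ(−δ − 2.576) = Φ(0.494) + Φ(-5.645) = 0.6892 + 0.0000 = 0.6892.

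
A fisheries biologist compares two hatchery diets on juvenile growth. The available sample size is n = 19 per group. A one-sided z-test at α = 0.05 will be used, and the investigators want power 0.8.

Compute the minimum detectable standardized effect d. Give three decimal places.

d ≈ 0.807

Required noncentrality: δ = z_{0.05} + z_{0.20} = 1.645 + 0.842 = 2.486.
δ = d·√(n/2) ⇒ d = δ/√(n/2) = 2.486/√(19/2) = 0.8067.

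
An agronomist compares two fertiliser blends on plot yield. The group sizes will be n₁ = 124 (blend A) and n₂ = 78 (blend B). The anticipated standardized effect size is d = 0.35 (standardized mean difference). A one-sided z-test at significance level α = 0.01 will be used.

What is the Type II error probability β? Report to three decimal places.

Noncentrality parameter: δ = d / √(1/n₁ + 1/n₂) = 0.35 / √(1/124 + 1/78) = 2.4219
Critical value for a one-sided test at α = 0.01: z_α = 2.326.
Power = P(Z > 2.326 − δ) = Φ(0.096) = 0.5380.
Type II error: β = 1 − power = 1 − 0.5380 = 0.4620.

β ≈ 0.462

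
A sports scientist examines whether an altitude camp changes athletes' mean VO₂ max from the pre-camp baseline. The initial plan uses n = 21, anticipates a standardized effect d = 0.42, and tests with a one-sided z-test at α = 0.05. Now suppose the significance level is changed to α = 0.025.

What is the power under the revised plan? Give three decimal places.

δ = d·√n = 0.42 × √21 = 1.9247 (unchanged). New critical value: z_{0.025} = 1.960.
Revised power = Φ(δ − 1.960) = Φ(-0.035) = 0.4859.

Power ≈ 0.486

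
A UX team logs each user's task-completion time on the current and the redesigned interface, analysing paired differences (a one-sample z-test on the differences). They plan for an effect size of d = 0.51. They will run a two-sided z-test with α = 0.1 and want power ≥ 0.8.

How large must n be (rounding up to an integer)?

For power 0.8 need Φ(δ − z_{0.05}) = 0.8, so δ = z_{0.05} + z_{0.20} = 1.645 + 0.842 = 2.486.
(Ignoring the negligible lower-tail rejection probability gives the usual closed-form inversion.)
δ = d·√n ⇒ n = (δ/d)² = (2.486 / 0.51)² = 23.77.
Round up to the next whole unit.

n = 24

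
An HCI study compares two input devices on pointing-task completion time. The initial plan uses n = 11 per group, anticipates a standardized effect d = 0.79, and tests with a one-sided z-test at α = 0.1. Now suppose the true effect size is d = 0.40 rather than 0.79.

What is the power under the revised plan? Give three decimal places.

Power ≈ 0.366

With d = 0.40: δ = d·√(n/2) = 0.40 × √(11/2) = 0.9381. Critical value z_{0.1} = 1.282.
Revised power = Φ(δ − 1.282) = Φ(-0.343) = 0.3656.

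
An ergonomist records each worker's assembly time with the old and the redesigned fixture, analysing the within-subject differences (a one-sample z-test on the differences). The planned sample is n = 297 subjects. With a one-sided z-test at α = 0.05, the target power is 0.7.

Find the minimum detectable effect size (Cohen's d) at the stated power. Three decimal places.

Need Φ(δ − 1.645) = 0.7, so δ = 1.645 + 0.524 = 2.169.
δ = d·√n ⇒ d = δ/√n = 2.169/√297 = 0.1259.

d ≈ 0.126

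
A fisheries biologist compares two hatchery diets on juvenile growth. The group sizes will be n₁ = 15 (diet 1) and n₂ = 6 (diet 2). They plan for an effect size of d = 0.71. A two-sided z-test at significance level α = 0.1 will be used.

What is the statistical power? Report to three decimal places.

Noncentrality parameter: δ = d / √(1/n₁ + 1/n₂) = 0.71 / √(1/15 + 1/6) = 1.4698
Two-sided α = 0.1 → critical value z_{0.05} = 1.645.
Power = Φ(δ − 1.645) + Φ(−δ − 1.645) = Φ(-0.175) + Φ(-3.115) = 0.4305 + 0.0009 = 0.4315.

Power ≈ 0.431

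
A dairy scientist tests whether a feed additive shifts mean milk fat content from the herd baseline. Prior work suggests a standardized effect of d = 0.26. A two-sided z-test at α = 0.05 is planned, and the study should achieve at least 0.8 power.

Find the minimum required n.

For power 0.8 need Φ(δ − z_{0.025}) = 0.8, so δ = z_{0.025} + z_{0.20} = 1.960 + 0.842 = 2.802.
(For δ > 0 the lower-tail rejection region contributes negligibly to power, so the one-term inversion is standard.)
δ = d·√n ⇒ n = (δ/d)² = (2.802 / 0.26)² = 116.11.
Round up to the next whole unit.

n = 117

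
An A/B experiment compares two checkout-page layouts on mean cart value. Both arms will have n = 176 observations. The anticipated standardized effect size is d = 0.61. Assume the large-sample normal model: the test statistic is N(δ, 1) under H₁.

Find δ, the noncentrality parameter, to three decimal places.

δ = d·√(n/2) = 0.61 × √(176/2) = 5.7223

δ ≈ 5.722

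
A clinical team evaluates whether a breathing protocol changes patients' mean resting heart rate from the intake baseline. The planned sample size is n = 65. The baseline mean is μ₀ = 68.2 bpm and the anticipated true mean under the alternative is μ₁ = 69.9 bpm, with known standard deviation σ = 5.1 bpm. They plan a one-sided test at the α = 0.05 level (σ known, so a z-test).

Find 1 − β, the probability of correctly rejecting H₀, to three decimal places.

Power ≈ 0.851

Standardized effect: d = |μ₁ − μ₀| / σ = |69.9 − 68.2| / 5.1 = 0.3333
Noncentrality parameter: δ = d·√n = 0.3333 × √65 = 2.6874
Critical value for a one-sided test at α = 0.05: z_α = 1.645.
Power = Φ(δ − 1.645) = Φ(1.043) = 0.8514.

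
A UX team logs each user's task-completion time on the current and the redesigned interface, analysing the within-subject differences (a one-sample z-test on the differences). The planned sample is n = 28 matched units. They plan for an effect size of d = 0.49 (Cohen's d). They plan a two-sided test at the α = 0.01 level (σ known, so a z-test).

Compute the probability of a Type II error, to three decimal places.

Noncentrality parameter: δ = d·√n = 0.49 × √28 = 2.5928
Two-sided α = 0.01 → critical value z_{0.005} = 2.576.
Power = Φ(δ − 2.576) + Φ(−δ − 2.576) = Φ(0.017) + Φ(-5.169) = 0.5068 + 0.0000 = 0.5068.
Type II error: β = 1 − power = 1 − 0.5068 = 0.4932.

β ≈ 0.493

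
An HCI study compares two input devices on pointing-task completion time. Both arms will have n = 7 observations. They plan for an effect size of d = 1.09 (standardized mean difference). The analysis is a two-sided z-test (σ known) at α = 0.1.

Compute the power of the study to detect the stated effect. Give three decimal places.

Noncentrality parameter: δ = d·√(n/2) = 1.09 × √(7/2) = 2.0392
Two-sided α = 0.1 → critical value z_{0.05} = 1.645.
Power = Φ(δ − 1.645) + Φ(−δ − 1.645) = Φ(0.394) + Φ(-3.684) = 0.6533 + 0.0001 = 0.6535.

Power ≈ 0.653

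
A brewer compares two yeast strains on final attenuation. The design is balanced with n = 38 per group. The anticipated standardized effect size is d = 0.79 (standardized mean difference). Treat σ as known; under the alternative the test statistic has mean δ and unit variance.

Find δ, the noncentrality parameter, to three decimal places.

δ ≈ 3.444

The noncentrality parameter scales effect size by the design's sample-size factor: δ = d·√(n/2) = 0.79 × √(38/2) = 3.4435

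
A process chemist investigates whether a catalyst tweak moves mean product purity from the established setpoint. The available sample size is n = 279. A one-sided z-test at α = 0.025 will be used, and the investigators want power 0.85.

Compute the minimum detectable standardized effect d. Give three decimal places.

Need Φ(δ − 1.960) = 0.85, so δ = 1.960 + 1.036 = 2.996.
δ = d·√n ⇒ d = δ/√n = 2.996/√279 = 0.1794.

d ≈ 0.179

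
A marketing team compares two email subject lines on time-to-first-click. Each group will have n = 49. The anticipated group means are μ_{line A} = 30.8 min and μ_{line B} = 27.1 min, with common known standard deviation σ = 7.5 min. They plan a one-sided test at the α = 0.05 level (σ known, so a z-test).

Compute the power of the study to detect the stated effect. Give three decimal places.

Standardized effect: d = |μ_{line A} − μ_{line B}| / σ = |30.8 − 27.1| / 7.5 = 0.4933
Noncentrality parameter: δ = d·√(n/2) = 0.4933 × √(49/2) = 2.4419
One-sided α = 0.05 → critical value z_{0.05} = 1.645.
Power = Φ(δ − 1.645) = Φ(0.797) = 0.7873.

Power ≈ 0.787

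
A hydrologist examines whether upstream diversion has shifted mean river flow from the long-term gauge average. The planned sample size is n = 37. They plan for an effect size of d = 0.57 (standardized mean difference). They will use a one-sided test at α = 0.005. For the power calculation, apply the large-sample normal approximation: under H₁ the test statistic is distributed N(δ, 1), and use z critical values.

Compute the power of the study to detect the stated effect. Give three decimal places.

Power ≈ 0.814

Noncentrality parameter: δ = d·√n = 0.57 × √37 = 3.4672
Critical value for a one-sided test at α = 0.005: z_α = 2.576.
Power = Φ(δ − 2.576) = Φ(0.891) = 0.8136.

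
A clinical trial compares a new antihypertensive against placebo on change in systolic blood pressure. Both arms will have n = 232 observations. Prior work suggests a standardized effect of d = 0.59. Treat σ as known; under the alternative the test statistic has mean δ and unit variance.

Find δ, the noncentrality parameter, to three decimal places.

δ ≈ 6.354

δ = d·√(n/2) = 0.59 × √(232/2) = 6.3545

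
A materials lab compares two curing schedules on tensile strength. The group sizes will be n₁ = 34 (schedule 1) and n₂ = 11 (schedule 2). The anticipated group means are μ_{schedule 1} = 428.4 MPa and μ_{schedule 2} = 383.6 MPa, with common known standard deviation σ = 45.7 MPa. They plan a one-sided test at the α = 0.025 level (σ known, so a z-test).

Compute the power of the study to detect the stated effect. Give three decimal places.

Standardized effect: d = |μ_{schedule 1} − μ_{schedule 2}| / σ = |428.4 − 383.6| / 45.7 = 0.9803
Noncentrality parameter: δ = d / √(1/n₁ + 1/n₂) = 0.9803 / √(1/34 + 1/11) = 2.8261
One-sided α = 0.025 → critical value z_{0.025} = 1.960.
Power = P(Z > 1.960 − δ) = Φ(0.866) = 0.8068.

Power ≈ 0.807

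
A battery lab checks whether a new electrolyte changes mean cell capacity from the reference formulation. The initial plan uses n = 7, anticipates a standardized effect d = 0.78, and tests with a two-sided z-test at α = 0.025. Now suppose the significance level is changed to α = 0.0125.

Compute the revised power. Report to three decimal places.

δ = d·√n = 0.78 × √7 = 2.0637 (unchanged). New critical value: z_{0.0063} = 2.498.
Revised power = Φ(δ − 2.498) + Φ(−δ − 2.498) = Φ(-0.434) + Φ(-4.561) = 0.3321 + 0.0000 = 0.3321.

Power ≈ 0.332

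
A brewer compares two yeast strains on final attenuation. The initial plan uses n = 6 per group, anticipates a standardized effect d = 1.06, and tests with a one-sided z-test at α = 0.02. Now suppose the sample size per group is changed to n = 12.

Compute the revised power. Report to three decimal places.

Power ≈ 0.706

With n = 12 per group: δ = d·√(n/2) = 1.06 × √(12/2) = 2.5965. Critical value z_{0.02} = 2.054.
Revised power = P(Z > 2.054 − δ) = Φ(0.543) = 0.7063.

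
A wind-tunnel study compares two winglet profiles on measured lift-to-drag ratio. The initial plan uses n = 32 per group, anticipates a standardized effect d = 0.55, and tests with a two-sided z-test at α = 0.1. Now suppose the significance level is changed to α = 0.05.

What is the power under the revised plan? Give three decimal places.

δ = d·√(n/2) = 0.55 × √(32/2) = 2.2000 (unchanged). New critical value: z_{0.025} = 1.960.
Revised power = Φ(δ − 1.960) + Φ(−δ − 1.960) = Φ(0.240) + Φ(-4.160) = 0.5948 + 0.0000 = 0.5949.

Power ≈ 0.595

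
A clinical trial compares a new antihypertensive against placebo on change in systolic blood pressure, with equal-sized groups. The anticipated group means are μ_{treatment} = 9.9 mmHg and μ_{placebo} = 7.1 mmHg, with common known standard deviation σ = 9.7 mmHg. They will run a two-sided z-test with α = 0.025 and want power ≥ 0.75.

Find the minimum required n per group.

Standardized effect: d = |μ_{treatment} − μ_{placebo}| / σ = |9.9 − 7.1| / 9.7 = 0.2887
Set Φ(δ − 2.241) = 0.75; then δ − 2.241 = Φ⁻¹(0.75) = 0.674, giving δ = 2.916.
(For δ > 0 the lower-tail rejection region contributes negligibly to power, so the one-term inversion is standard.)
δ = d·√(n/2) ⇒ n = 2(δ/d)² = 2 × (2.916 / 0.2887)² = 204.08.
Rounding up, n = 205 per group.

n = 205 per group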